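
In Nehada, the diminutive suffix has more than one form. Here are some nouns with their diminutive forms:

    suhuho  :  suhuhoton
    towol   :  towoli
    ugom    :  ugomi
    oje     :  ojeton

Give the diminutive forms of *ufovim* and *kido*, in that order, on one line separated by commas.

ufovimi, kidoton

The suffix is conditioned by the final sound: -i when the stem ends in a consonant (*towol*, *ugom*); -ton when the stem ends in a vowel (*suhuho*, *oje*).
The final sound of *ufovim* is /m/, which is a consonant, so the suffix is -i, giving *ufovimi*.
*kido*: final sound = /o/, a vowel → -ton → *kidoton*.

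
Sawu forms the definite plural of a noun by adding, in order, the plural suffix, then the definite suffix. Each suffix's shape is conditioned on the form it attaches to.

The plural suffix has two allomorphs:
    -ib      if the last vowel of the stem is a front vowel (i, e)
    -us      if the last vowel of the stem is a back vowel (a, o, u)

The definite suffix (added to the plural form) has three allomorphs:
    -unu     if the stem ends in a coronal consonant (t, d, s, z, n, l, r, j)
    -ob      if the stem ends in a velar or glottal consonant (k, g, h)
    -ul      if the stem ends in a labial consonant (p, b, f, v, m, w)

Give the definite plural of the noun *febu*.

*febu*: last vowel = /u/, a back vowel → -us → *febuus*.
The plural form *febuus*: final consonant = /s/, coronal → -unu → *febuusunu*.

febuusunu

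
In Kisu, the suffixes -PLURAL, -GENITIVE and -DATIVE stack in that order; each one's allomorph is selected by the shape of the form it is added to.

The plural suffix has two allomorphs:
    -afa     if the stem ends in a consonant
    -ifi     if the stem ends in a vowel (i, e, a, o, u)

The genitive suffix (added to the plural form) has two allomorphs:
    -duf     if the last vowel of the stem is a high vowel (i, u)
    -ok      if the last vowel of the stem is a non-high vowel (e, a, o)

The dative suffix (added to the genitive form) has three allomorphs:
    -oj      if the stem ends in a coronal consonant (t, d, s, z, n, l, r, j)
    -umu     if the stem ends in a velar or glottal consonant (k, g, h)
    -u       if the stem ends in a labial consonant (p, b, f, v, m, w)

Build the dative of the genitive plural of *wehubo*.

wehuboifidufu

*wehubo* — final sound /o/ (a vowel) → -ifi → *wehuboifi*.
The plural form *wehuboifi*: last vowel = /i/, a high vowel → -duf → *wehuboifiduf*.
The final consonant of the genitive form *wehuboifiduf* is /f/, which is labial, so the dative suffix is -u, giving *wehuboifidufu*.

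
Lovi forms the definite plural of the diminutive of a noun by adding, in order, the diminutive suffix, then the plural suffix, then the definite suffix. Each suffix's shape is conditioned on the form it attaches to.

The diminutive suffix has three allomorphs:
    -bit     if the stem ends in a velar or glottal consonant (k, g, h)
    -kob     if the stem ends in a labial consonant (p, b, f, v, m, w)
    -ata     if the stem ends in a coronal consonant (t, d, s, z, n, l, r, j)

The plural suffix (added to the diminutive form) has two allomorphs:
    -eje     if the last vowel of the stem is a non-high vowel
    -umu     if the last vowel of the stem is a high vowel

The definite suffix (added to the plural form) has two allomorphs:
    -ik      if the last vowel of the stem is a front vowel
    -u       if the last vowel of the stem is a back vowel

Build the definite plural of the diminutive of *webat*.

*webat*: final consonant = /t/, coronal → -ata → *webatata*.
Since the last vowel of the diminutive form *webatata* is /a/ (a non-high vowel), it takes -eje, giving *webatataeje*.
The plural form *webatataeje*: last vowel = /e/, a front vowel → -ik → *webatataejeik*.

webatataejeik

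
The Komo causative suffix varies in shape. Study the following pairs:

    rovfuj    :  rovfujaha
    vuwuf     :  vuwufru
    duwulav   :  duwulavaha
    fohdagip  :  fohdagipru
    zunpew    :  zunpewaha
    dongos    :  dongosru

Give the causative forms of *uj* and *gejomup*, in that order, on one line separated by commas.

The alternation tracks the final consonant of the stem — -ru when the stem ends in a voiceless consonant (*vuwuf*, *fohdagip*, *dongos*); -aha when the stem ends in a voiced consonant (*rovfuj*, *duwulav*, *zunpew*).
Since the final consonant of *uj* is /j/ (voiced), it takes -aha, giving *ujaha*.
The final consonant of *gejomup* is /p/, which is voiceless, so the suffix is -ru, giving *gejomupru*.

ujaha, gejomupru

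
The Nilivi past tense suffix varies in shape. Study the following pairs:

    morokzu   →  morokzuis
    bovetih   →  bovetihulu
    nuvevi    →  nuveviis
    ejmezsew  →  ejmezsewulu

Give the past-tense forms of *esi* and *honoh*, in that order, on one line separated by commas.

esiis, honohulu

Looking at the final sound of each stem: -ulu when the stem ends in a consonant (*bovetih*, *ejmezsew*); -is when the stem ends in a vowel (*morokzu*, *nuvevi*).
*esi* — final sound /i/ (a vowel) → -is → *esiis*.
Since the final sound of *honoh* is /h/ (a consonant), it takes -ulu, giving *honohulu*.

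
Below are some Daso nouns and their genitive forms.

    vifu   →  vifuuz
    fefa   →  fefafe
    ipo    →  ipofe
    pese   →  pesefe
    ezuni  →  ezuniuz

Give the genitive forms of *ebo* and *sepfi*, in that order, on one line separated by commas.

ebofe, sepfiuz

Looking at the last vowel of each stem: -uz when the last vowel of the stem is a high vowel (*vifu*, *ezuni*); -fe when the last vowel of the stem is a non-high vowel (*fefa*, *ipo*, *pese*).
*ebo* — last vowel /o/ (a non-high vowel) → -fe → *ebofe*.
*sepfi*: last vowel = /i/, a high vowel → -uz → *sepfiuz*.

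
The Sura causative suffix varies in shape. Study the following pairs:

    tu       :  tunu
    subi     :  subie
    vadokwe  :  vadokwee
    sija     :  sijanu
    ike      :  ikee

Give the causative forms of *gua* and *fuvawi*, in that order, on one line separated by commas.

Looking at the last vowel of each stem: -e when the last vowel of the stem is a front vowel (*subi*, *vadokwe*, *ike*); -nu when the last vowel of the stem is a back vowel (*tu*, *sija*).
*gua* — last vowel /a/ (a back vowel) → -nu → *guanu*.
*fuvawi* — last vowel /i/ (a front vowel) → -e → *fuvawie*.

guanu, fuvawie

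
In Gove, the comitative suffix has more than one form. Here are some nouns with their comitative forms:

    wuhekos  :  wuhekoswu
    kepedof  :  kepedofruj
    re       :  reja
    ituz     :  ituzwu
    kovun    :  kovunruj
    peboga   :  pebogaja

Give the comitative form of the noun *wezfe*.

wezfeja

The suffix is conditioned by the final sound: -wu when the stem ends in a sibilant (*wuhekos*, *ituz*); -ruj when the stem ends in a non-sibilant consonant (*kepedof*, *kovun*); -ja when the stem ends in a vowel (*re*, *peboga*).
*wezfe* — final sound /e/ (a vowel) → -ja → *wezfeja*.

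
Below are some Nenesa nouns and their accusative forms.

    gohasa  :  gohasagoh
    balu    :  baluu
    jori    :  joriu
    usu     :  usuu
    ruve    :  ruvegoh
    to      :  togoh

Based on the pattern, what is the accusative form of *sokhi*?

sokhiu

The suffix is conditioned by the last vowel: -u when the last vowel of the stem is a high vowel (*balu*, *jori*, *usu*); -goh when the last vowel of the stem is a non-high vowel (*gohasa*, *ruve*, *to*).
Since the last vowel of *sokhi* is /i/ (a high vowel), it takes -u, giving *sokhiu*.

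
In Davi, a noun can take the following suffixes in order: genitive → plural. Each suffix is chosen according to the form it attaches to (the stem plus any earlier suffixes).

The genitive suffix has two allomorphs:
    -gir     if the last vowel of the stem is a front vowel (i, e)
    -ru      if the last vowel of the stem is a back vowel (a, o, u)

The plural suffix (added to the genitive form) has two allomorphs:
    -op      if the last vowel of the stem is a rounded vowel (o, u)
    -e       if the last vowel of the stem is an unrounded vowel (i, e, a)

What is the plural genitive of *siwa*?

siwaruop

*siwa* — last vowel /a/ (a back vowel) → -ru → *siwaru*.
The genitive form *siwaru* — last vowel /u/ (a rounded vowel) → -op → *siwaruop*.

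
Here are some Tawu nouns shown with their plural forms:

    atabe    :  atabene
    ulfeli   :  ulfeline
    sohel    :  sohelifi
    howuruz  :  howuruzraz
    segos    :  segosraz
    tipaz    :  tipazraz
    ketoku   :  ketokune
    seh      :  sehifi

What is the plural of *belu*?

belune

The suffix is conditioned by the final sound: -raz when the stem ends in a sibilant (*howuruz*, *segos*, *tipaz*); -ifi when the stem ends in a non-sibilant consonant (*sohel*, *seh*); -ne when the stem ends in a vowel (*atabe*, *ulfeli*, *ketoku*).
*belu* — final sound /u/ (a vowel) → -ne → *belune*.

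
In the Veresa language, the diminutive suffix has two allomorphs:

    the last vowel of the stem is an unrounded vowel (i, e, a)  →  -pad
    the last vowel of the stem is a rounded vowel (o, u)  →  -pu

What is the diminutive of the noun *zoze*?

zozepad

Since the last vowel of *zoze* is /e/ (an unrounded vowel), it takes -pad, giving *zozepad*.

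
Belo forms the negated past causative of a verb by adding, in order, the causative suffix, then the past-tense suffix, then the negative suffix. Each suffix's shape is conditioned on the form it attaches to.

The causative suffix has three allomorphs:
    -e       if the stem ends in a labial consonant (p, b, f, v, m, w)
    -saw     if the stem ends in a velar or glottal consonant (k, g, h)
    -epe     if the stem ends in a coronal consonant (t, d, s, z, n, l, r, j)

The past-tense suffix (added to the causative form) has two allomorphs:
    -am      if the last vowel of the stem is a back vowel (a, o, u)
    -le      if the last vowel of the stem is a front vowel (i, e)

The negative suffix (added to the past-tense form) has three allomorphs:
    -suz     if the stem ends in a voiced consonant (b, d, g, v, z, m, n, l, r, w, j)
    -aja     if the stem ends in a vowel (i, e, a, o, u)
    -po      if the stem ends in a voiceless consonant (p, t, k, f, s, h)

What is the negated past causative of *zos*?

zosepeleaja

Since the final consonant of *zos* is /s/ (coronal), it takes -epe, giving *zosepe*.
The causative form *zosepe*: last vowel = /e/, a front vowel → -le → *zosepele*.
Since the final sound of the past-tense form *zosepele* is /e/ (a vowel), it takes -aja, giving *zosepeleaja*.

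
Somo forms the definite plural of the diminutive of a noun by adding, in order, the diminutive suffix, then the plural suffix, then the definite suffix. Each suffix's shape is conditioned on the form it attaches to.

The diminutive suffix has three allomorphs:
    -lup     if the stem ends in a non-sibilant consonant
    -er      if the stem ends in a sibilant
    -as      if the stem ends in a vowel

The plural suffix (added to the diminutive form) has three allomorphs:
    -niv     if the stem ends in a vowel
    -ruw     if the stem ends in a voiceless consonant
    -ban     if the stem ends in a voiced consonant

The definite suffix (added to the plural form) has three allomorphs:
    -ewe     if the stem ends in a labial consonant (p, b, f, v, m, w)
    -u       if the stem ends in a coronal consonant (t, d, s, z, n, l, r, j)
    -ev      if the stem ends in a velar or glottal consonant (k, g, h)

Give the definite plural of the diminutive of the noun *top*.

Since the final sound of *top* is /p/ (a non-sibilant consonant), it takes -lup, giving *toplup*.
The diminutive form *toplup*: final sound = /p/, a voiceless consonant → -ruw → *toplupruw*.
Since the final consonant of the plural form *toplupruw* is /w/ (labial), it takes -ewe, giving *toplupruwewe*.

toplupruwewe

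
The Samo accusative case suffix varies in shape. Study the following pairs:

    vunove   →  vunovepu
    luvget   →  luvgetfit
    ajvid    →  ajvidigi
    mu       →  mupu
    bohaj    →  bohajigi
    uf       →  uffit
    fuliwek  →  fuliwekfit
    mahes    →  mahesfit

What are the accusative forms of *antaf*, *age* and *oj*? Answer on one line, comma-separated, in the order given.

The suffix is conditioned by the final sound: -fit when the stem ends in a voiceless consonant (*luvget*, *uf*, *fuliwek*, *mahes*); -igi when the stem ends in a voiced consonant (*ajvid*, *bohaj*); -pu when the stem ends in a vowel (*vunove*, *mu*).
*antaf* — final sound /f/ (a voiceless consonant) → -fit → *antaffit*.
Since the final sound of *age* is /e/ (a vowel), it takes -pu, giving *agepu*.
*oj* — final sound /j/ (a voiced consonant) → -igi → *ojigi*.

antaffit, agepu, ojigi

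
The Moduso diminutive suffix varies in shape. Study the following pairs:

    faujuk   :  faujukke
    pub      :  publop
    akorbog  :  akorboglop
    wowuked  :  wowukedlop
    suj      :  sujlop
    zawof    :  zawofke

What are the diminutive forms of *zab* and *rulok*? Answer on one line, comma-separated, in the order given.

The suffix is conditioned by the final consonant: -ke when the stem ends in a voiceless consonant (*faujuk*, *zawof*); -lop when the stem ends in a voiced consonant (*pub*, *akorbog*, *wowuked*, *suj*).
*zab* — final consonant /b/ (voiced) → -lop → *zablop*.
*rulok* — final consonant /k/ (voiceless) → -ke → *rulokke*.

zablop, rulokke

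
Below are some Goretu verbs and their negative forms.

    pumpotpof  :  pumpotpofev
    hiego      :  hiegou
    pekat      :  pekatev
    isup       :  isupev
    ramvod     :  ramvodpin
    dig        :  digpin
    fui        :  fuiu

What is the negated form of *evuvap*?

evuvapev

Looking at the final sound of each stem: -ev when the stem ends in a voiceless consonant (*pumpotpof*, *pekat*, *isup*); -pin when the stem ends in a voiced consonant (*ramvod*, *dig*); -u when the stem ends in a vowel (*hiego*, *fui*).
*evuvap* — final sound /p/ (a voiceless consonant) → -ev → *evuvapev*.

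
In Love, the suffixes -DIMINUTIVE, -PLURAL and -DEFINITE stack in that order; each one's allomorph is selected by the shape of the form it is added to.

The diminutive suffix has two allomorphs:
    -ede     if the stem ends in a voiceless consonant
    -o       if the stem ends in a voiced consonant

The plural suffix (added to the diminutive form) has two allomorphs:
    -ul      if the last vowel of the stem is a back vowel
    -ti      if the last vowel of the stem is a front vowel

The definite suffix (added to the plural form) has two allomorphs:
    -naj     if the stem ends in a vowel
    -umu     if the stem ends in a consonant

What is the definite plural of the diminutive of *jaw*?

jawoulumu

The final consonant of *jaw* is /w/, which is voiced, so the diminutive suffix is -o, giving *jawo*.
Since the last vowel of the diminutive form *jawo* is /o/ (a back vowel), it takes -ul, giving *jawoul*.
Since the final sound of the plural form *jawoul* is /l/ (a consonant), it takes -umu, giving *jawoulumu*.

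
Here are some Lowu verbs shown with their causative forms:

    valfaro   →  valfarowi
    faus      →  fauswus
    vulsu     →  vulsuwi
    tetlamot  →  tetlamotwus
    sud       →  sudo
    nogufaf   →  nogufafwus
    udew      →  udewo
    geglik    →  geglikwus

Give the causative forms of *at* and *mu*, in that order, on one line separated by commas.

The suffix is conditioned by the final sound: -wus when the stem ends in a voiceless consonant (*faus*, *tetlamot*, *nogufaf*, *geglik*); -o when the stem ends in a voiced consonant (*sud*, *udew*); -wi when the stem ends in a vowel (*valfaro*, *vulsu*).
*at*: final sound = /t/, a voiceless consonant → -wus → *atwus*.
Since the final sound of *mu* is /u/ (a vowel), it takes -wi, giving *muwi*.

atwus, muwi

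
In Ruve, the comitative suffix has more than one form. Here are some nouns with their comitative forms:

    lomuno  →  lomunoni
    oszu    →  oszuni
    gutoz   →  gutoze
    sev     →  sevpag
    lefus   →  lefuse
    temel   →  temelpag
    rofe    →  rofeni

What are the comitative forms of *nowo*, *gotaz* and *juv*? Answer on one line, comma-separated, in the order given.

nowoni, gotaze, juvpag

The alternation tracks the final sound of the stem — -e when the stem ends in a sibilant (*gutoz*, *lefus*); -pag when the stem ends in a non-sibilant consonant (*sev*, *temel*); -ni when the stem ends in a vowel (*lomuno*, *oszu*, *rofe*).
Since the final sound of *nowo* is /o/ (a vowel), it takes -ni, giving *nowoni*.
The final sound of *gotaz* is /z/, which is a sibilant, so the suffix is -e, giving *gotaze*.
The final sound of *juv* is /v/, which is a non-sibilant consonant, so the suffix is -pag, giving *juvpag*.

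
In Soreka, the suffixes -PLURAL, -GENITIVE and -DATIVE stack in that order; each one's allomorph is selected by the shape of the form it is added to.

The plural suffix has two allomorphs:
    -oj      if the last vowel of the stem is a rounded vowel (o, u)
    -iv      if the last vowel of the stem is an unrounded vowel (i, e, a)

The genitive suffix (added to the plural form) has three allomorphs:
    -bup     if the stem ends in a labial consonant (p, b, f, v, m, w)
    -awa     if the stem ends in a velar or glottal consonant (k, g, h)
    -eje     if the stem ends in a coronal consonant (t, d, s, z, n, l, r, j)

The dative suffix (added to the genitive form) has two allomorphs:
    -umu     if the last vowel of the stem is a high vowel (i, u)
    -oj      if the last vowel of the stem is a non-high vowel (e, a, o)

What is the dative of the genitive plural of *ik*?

ikivbupumu

*ik* — last vowel /i/ (an unrounded vowel) → -iv → *ikiv*.
Since the final consonant of the plural form *ikiv* is /v/ (labial), it takes -bup, giving *ikivbup*.
The genitive form *ikivbup* — last vowel /u/ (a high vowel) → -umu → *ikivbupumu*.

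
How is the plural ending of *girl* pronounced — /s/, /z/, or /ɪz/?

The stem *girl* ends in a voiced non-sibilant sound.
The plural suffix surfaces as /ɪz/ after sibilants, /s/ after other voiceless consonants, and /z/ after other voiced sounds.
So the plural -s on *girl* is pronounced /z/.

/z/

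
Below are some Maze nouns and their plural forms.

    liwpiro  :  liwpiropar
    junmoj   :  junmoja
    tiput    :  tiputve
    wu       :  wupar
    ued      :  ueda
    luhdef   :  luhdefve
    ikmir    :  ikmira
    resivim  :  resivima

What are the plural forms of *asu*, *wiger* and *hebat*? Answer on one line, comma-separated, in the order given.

asupar, wigera, hebatve

The alternation tracks the final sound of the stem — -ve when the stem ends in a voiceless consonant (*tiput*, *luhdef*); -a when the stem ends in a voiced consonant (*junmoj*, *ued*, *ikmir*, *resivim*); -par when the stem ends in a vowel (*liwpiro*, *wu*).
*asu*: final sound = /u/, a vowel → -par → *asupar*.
Since the final sound of *wiger* is /r/ (a voiced consonant), it takes -a, giving *wigera*.
Since the final sound of *hebat* is /t/ (a voiceless consonant), it takes -ve, giving *hebatve*.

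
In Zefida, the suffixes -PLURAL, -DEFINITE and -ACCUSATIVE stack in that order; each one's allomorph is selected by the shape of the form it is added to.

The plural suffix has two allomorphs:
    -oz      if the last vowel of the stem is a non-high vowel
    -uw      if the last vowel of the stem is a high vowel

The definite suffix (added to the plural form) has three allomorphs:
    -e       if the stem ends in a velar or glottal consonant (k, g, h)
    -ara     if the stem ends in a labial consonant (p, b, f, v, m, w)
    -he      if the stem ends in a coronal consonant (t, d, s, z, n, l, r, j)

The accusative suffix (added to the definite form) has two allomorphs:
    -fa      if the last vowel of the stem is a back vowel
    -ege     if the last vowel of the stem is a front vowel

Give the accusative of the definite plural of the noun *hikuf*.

hikufuwarafa

The last vowel of *hikuf* is /u/, which is a high vowel, so the plural suffix is -uw, giving *hikufuw*.
The final consonant of the plural form *hikufuw* is /w/, which is labial, so the definite suffix is -ara, giving *hikufuwara*.
The definite form *hikufuwara* — last vowel /a/ (a back vowel) → -fa → *hikufuwarafa*.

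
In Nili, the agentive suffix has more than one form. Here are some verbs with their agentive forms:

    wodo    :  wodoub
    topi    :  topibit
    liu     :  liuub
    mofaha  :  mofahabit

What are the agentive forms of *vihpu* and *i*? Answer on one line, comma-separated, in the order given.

vihpuub, ibit

The suffix is conditioned by the last vowel: -ub when the last vowel of the stem is a rounded vowel (*wodo*, *liu*); -bit when the last vowel of the stem is an unrounded vowel (*topi*, *mofaha*).
*vihpu* — last vowel /u/ (a rounded vowel) → -ub → *vihpuub*.
Since the last vowel of *i* is /i/ (an unrounded vowel), it takes -bit, giving *ibit*.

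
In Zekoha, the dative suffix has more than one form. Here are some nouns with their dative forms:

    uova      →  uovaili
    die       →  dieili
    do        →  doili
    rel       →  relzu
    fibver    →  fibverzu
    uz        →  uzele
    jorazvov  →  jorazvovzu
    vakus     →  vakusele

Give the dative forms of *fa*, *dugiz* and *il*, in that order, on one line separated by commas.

The pattern is sibilance of the final sound: -ele when the stem ends in a sibilant (*uz*, *vakus*); -zu when the stem ends in a non-sibilant consonant (*rel*, *fibver*, *jorazvov*); -ili when the stem ends in a vowel (*uova*, *die*, *do*).
*fa*: final sound = /a/, a vowel → -ili → *faili*.
*dugiz* — final sound /z/ (a sibilant) → -ele → *dugizele*.
The final sound of *il* is /l/, which is a non-sibilant consonant, so the suffix is -zu, giving *ilzu*.

faili, dugizele, ilzu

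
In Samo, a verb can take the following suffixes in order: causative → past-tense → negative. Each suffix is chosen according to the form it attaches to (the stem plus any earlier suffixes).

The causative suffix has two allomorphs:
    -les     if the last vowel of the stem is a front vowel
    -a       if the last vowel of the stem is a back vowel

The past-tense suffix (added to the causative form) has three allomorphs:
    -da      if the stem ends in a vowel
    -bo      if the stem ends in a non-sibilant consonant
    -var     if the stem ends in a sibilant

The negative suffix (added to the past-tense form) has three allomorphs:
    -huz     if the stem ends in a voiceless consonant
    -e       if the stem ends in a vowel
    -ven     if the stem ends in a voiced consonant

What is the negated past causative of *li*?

lilesvarven

*li*: last vowel = /i/, a front vowel → -les → *liles*.
Since the final sound of the causative form *liles* is /s/ (a sibilant), it takes -var, giving *lilesvar*.
The past-tense form *lilesvar* — final sound /r/ (a voiced consonant) → -ven → *lilesvarven*.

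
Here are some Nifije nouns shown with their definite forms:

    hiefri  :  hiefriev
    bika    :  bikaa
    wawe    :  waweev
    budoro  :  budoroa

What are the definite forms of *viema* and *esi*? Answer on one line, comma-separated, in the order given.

The alternation tracks the last vowel of the stem — -ev when the last vowel of the stem is a front vowel (*hiefri*, *wawe*); -a when the last vowel of the stem is a back vowel (*bika*, *budoro*).
Since the last vowel of *viema* is /a/ (a back vowel), it takes -a, giving *viemaa*.
*esi*: last vowel = /i/, a front vowel → -ev → *esiev*.

viemaa, esiev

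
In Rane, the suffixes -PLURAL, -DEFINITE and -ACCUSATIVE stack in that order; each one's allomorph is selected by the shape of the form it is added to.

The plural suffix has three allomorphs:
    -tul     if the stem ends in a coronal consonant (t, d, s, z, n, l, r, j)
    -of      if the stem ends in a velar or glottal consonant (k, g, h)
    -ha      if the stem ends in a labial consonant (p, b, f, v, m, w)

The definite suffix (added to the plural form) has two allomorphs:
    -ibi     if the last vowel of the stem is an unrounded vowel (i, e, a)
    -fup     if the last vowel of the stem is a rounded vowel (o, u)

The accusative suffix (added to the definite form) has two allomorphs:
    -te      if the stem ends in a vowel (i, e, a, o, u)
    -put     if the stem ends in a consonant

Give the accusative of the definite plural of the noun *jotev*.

jotevhaibite

*jotev*: final consonant = /v/, labial → -ha → *jotevha*.
The plural form *jotevha* — last vowel /a/ (an unrounded vowel) → -ibi → *jotevhaibi*.
The definite form *jotevhaibi* — final sound /i/ (a vowel) → -te → *jotevhaibite*.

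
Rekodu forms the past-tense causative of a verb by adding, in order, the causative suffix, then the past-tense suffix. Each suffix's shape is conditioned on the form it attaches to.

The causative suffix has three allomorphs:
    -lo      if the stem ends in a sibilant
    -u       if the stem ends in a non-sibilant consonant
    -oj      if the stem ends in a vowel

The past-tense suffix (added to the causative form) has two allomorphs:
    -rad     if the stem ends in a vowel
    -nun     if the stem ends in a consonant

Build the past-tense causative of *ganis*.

*ganis*: final sound = /s/, a sibilant → -lo → *ganislo*.
The causative form *ganislo*: final sound = /o/, a vowel → -rad → *ganislorad*.

ganislorad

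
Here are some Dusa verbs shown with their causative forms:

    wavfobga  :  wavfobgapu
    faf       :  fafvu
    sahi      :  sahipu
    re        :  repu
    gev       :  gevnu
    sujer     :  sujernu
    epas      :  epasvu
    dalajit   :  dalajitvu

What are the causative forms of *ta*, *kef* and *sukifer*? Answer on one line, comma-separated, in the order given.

The alternation tracks the final sound of the stem — -vu when the stem ends in a voiceless consonant (*faf*, *epas*, *dalajit*); -nu when the stem ends in a voiced consonant (*gev*, *sujer*); -pu when the stem ends in a vowel (*wavfobga*, *sahi*, *re*).
*ta*: final sound = /a/, a vowel → -pu → *tapu*.
*kef* — final sound /f/ (a voiceless consonant) → -vu → *kefvu*.
The final sound of *sukifer* is /r/, which is a voiced consonant, so the suffix is -nu, giving *sukifernu*.

tapu, kefvu, sukifernu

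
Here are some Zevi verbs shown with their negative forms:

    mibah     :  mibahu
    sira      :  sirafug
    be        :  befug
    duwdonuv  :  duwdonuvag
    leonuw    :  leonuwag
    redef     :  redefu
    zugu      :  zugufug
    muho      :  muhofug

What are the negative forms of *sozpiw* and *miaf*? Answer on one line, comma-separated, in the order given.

sozpiwag, miafu

Looking at the final sound of each stem: -u when the stem ends in a voiceless consonant (*mibah*, *redef*); -ag when the stem ends in a voiced consonant (*duwdonuv*, *leonuw*); -fug when the stem ends in a vowel (*sira*, *be*, *zugu*, *muho*).
*sozpiw*: final sound = /w/, a voiced consonant → -ag → *sozpiwag*.
*miaf*: final sound = /f/, a voiceless consonant → -u → *miafu*.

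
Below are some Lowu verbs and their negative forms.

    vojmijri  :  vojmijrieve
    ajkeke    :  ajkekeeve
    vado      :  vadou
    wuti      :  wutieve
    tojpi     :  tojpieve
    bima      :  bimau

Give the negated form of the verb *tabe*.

tabeeve

Looking at the last vowel of each stem: -eve when the last vowel of the stem is a front vowel (*vojmijri*, *ajkeke*, *wuti*, *tojpi*); -u when the last vowel of the stem is a back vowel (*vado*, *bima*).
*tabe* — last vowel /e/ (a front vowel) → -eve → *tabeeve*.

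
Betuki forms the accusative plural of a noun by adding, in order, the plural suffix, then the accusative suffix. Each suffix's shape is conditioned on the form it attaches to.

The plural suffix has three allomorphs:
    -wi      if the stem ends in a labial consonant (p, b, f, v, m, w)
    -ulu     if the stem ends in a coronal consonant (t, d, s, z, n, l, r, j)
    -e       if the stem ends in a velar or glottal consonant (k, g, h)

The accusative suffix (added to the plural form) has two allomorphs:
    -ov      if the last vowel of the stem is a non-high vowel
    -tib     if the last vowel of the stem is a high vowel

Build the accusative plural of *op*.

opwitib

Since the final consonant of *op* is /p/ (labial), it takes -wi, giving *opwi*.
The plural form *opwi*: last vowel = /i/, a high vowel → -tib → *opwitib*.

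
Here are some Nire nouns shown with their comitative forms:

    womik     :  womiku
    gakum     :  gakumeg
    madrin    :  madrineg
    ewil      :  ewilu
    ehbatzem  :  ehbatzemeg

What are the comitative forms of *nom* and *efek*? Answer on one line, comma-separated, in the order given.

The pattern is nasality of the final consonant: -eg when the stem ends in a nasal (*gakum*, *madrin*, *ehbatzem*); -u when the stem ends in a non-nasal consonant (*womik*, *ewil*).
Since the final consonant of *nom* is /m/ (a nasal), it takes -eg, giving *nomeg*.
Since the final consonant of *efek* is /k/ (non-nasal), it takes -u, giving *efeku*.

nomeg, efeku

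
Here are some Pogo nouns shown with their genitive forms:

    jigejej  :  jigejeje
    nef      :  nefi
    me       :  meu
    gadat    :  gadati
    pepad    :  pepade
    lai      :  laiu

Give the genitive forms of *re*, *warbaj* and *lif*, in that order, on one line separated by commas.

reu, warbaje, lifi

The suffix is conditioned by the final sound: -i when the stem ends in a voiceless consonant (*nef*, *gadat*); -e when the stem ends in a voiced consonant (*jigejej*, *pepad*); -u when the stem ends in a vowel (*me*, *lai*).
The final sound of *re* is /e/, which is a vowel, so the suffix is -u, giving *reu*.
The final sound of *warbaj* is /j/, which is a voiced consonant, so the suffix is -e, giving *warbaje*.
*lif*: final sound = /f/, a voiceless consonant → -i → *lifi*.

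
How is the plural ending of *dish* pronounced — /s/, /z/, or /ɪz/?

The stem *dish* ends in a sibilant (/s, z, ʃ, ʒ, tʃ, dʒ/).
The plural suffix surfaces as /ɪz/ after sibilants, /s/ after other voiceless consonants, and /z/ after other voiced sounds.
So the plural -s on *dish* is pronounced /ɪz/.

/ɪz/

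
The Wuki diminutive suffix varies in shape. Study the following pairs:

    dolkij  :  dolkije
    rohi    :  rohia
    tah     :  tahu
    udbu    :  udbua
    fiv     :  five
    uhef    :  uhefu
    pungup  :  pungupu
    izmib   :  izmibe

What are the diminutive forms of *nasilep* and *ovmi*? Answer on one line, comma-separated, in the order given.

nasilepu, ovmia

Looking at the final sound of each stem: -u when the stem ends in a voiceless consonant (*tah*, *uhef*, *pungup*); -e when the stem ends in a voiced consonant (*dolkij*, *fiv*, *izmib*); -a when the stem ends in a vowel (*rohi*, *udbu*).
Since the final sound of *nasilep* is /p/ (a voiceless consonant), it takes -u, giving *nasilepu*.
Since the final sound of *ovmi* is /i/ (a vowel), it takes -a, giving *ovmia*.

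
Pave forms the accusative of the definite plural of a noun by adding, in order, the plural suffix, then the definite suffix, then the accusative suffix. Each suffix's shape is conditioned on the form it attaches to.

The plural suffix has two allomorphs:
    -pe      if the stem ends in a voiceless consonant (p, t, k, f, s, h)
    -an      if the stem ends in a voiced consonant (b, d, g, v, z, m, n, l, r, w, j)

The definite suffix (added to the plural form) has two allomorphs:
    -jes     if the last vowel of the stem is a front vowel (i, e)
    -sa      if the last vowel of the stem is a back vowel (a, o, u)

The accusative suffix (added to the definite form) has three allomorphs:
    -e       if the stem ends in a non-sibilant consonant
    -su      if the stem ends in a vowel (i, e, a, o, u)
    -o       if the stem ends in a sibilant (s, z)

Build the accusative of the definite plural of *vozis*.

vozispejeso

*vozis* — final consonant /s/ (voiceless) → -pe → *vozispe*.
The plural form *vozispe*: last vowel = /e/, a front vowel → -jes → *vozispejes*.
Since the final sound of the definite form *vozispejes* is /s/ (a sibilant), it takes -o, giving *vozispejeso*.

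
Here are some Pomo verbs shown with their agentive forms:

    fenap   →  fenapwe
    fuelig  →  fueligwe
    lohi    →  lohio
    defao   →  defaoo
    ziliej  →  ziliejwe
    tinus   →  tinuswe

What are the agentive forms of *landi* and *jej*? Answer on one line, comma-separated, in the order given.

landio, jejwe

The alternation tracks the final sound of the stem — -we when the stem ends in a consonant (*fenap*, *fuelig*, *ziliej*, *tinus*); -o when the stem ends in a vowel (*lohi*, *defao*).
*landi*: final sound = /i/, a vowel → -o → *landio*.
The final sound of *jej* is /j/, which is a consonant, so the suffix is -we, giving *jejwe*.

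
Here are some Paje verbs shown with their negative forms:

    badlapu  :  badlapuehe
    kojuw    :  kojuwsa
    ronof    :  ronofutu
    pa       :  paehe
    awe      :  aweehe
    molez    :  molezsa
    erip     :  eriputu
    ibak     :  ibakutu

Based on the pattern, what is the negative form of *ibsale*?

ibsaleehe

The pattern is voicing of the final sound: -utu when the stem ends in a voiceless consonant (*ronof*, *erip*, *ibak*); -sa when the stem ends in a voiced consonant (*kojuw*, *molez*); -ehe when the stem ends in a vowel (*badlapu*, *pa*, *awe*).
*ibsale* — final sound /e/ (a vowel) → -ehe → *ibsaleehe*.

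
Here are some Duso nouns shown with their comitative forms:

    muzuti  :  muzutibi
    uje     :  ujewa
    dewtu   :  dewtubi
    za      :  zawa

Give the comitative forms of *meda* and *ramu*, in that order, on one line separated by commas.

medawa, ramubi

The alternation tracks the last vowel of the stem — -bi when the last vowel of the stem is a high vowel (*muzuti*, *dewtu*); -wa when the last vowel of the stem is a non-high vowel (*uje*, *za*).
*meda* — last vowel /a/ (a non-high vowel) → -wa → *medawa*.
*ramu* — last vowel /u/ (a high vowel) → -bi → *ramubi*.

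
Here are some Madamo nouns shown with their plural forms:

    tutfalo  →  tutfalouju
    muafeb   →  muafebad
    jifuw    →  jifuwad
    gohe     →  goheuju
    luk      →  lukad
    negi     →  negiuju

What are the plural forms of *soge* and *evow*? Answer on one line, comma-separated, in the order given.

sogeuju, evowad

The alternation tracks the final sound of the stem — -ad when the stem ends in a consonant (*muafeb*, *jifuw*, *luk*); -uju when the stem ends in a vowel (*tutfalo*, *gohe*, *negi*).
Since the final sound of *soge* is /e/ (a vowel), it takes -uju, giving *sogeuju*.
The final sound of *evow* is /w/, which is a consonant, so the suffix is -ad, giving *evowad*.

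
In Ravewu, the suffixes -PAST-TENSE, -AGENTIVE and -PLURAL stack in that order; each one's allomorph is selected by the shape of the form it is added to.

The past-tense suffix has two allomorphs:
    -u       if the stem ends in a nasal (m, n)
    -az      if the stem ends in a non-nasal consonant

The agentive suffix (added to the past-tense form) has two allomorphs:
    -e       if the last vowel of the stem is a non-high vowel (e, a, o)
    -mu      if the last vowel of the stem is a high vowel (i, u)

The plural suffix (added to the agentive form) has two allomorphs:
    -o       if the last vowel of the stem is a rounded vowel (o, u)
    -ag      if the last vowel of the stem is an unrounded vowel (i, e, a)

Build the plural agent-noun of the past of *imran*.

imranumuo

*imran* — final consonant /n/ (a nasal) → -u → *imranu*.
Since the last vowel of the past-tense form *imranu* is /u/ (a high vowel), it takes -mu, giving *imranumu*.
The last vowel of the agentive form *imranumu* is /u/, which is a rounded vowel, so the plural suffix is -o, giving *imranumuo*.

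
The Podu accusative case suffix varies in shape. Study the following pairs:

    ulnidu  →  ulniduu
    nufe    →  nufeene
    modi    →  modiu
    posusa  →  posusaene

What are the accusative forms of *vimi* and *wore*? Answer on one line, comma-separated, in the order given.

The alternation tracks the last vowel of the stem — -u when the last vowel of the stem is a high vowel (*ulnidu*, *modi*); -ene when the last vowel of the stem is a non-high vowel (*nufe*, *posusa*).
The last vowel of *vimi* is /i/, which is a high vowel, so the suffix is -u, giving *vimiu*.
*wore* — last vowel /e/ (a non-high vowel) → -ene → *woreene*.

vimiu, woreene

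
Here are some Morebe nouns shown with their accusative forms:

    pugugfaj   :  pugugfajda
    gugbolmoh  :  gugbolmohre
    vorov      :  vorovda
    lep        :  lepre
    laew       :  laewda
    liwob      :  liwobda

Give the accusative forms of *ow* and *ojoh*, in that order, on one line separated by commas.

The pattern is voicing of the final consonant: -re when the stem ends in a voiceless consonant (*gugbolmoh*, *lep*); -da when the stem ends in a voiced consonant (*pugugfaj*, *vorov*, *laew*, *liwob*).
Since the final consonant of *ow* is /w/ (voiced), it takes -da, giving *owda*.
*ojoh*: final consonant = /h/, voiceless → -re → *ojohre*.

owda, ojohre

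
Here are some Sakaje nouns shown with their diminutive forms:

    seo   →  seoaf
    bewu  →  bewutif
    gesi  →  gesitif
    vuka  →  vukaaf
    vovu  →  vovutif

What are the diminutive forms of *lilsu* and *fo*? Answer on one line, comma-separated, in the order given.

The suffix is conditioned by the last vowel: -tif when the last vowel of the stem is a high vowel (*bewu*, *gesi*, *vovu*); -af when the last vowel of the stem is a non-high vowel (*seo*, *vuka*).
*lilsu* — last vowel /u/ (a high vowel) → -tif → *lilsutif*.
The last vowel of *fo* is /o/, which is a non-high vowel, so the suffix is -af, giving *foaf*.

lilsutif, foaf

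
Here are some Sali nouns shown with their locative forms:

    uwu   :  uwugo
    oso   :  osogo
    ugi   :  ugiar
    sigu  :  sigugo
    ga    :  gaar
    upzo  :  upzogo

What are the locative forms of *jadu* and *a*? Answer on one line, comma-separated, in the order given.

jadugo, aar

The alternation tracks the last vowel of the stem — -go when the last vowel of the stem is a rounded vowel (*uwu*, *oso*, *sigu*, *upzo*); -ar when the last vowel of the stem is an unrounded vowel (*ugi*, *ga*).
Since the last vowel of *jadu* is /u/ (a rounded vowel), it takes -go, giving *jadugo*.
Since the last vowel of *a* is /a/ (an unrounded vowel), it takes -ar, giving *aar*.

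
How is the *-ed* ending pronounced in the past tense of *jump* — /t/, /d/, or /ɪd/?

/t/

The stem *jump* ends in a voiceless consonant other than /t/.
The -ed suffix is realized as /ɪd/ after /t, d/; as /t/ after other voiceless consonants; and as /d/ after other voiced sounds.
So -ed on *jump* is pronounced /t/.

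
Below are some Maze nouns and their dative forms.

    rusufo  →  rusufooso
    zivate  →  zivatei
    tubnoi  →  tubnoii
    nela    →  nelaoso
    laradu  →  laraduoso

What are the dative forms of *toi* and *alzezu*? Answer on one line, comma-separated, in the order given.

toii, alzezuoso

Looking at the last vowel of each stem: -i when the last vowel of the stem is a front vowel (*zivate*, *tubnoi*); -oso when the last vowel of the stem is a back vowel (*rusufo*, *nela*, *laradu*).
*toi*: last vowel = /i/, a front vowel → -i → *toii*.
The last vowel of *alzezu* is /u/, which is a back vowel, so the suffix is -oso, giving *alzezuoso*.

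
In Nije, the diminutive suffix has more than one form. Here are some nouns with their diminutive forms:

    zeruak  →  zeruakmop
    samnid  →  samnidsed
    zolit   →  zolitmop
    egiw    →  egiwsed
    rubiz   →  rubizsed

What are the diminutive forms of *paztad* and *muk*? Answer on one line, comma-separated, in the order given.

paztadsed, mukmop

Looking at the final consonant of each stem: -mop when the stem ends in a voiceless consonant (*zeruak*, *zolit*); -sed when the stem ends in a voiced consonant (*samnid*, *egiw*, *rubiz*).
*paztad*: final consonant = /d/, voiced → -sed → *paztadsed*.
Since the final consonant of *muk* is /k/ (voiceless), it takes -mop, giving *mukmop*.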